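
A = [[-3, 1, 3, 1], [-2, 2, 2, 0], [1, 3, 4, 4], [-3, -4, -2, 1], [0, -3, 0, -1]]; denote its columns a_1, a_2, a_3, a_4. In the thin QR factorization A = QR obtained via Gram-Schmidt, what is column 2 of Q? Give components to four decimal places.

a_1 = (-3, -2, 1, -3, 0); ‖a_1‖ = 4.7958, so e_1 = (-0.6255, -0.4170, 0.2085, -0.6255, 0.0000).
e_1·a_2 = (-0.6255)·1 + (-0.4170)·2 + 0.2085·3 + (-0.6255)·(-4) + 0.0000·(-3) = 1.6681.
u_2 = a_2 − 1.6681·e_1 = (2.0435, 2.6957, 2.6522, -2.9565, -3.0000).
‖u_2‖ = 6.0181, so e_2 = (0.3396, 0.4479, 0.4407, -0.4913, -0.4985).

e_2 = (0.3396, 0.4479, 0.4407, -0.4913, -0.4985)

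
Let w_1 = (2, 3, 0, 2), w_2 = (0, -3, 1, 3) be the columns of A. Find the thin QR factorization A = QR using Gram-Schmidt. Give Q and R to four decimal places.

w_1 = (2, 3, 0, 2); ‖w_1‖ = 4.1231, so q_1 = (0.4851, 0.7276, 0.0000, 0.4851).
q_1·w_2 = 0.4851·0 + 0.7276·(-3) + 0.0000·1 + 0.4851·3 = -0.7276.
u_2 = w_2 + 0.7276·q_1 = (0.3529, -2.4706, 1.0000, 3.3529).
‖u_2‖ = 4.2977, so q_2 = (0.0821, -0.5749, 0.2327, 0.7802).

Q = [[0.4851, 0.0821], [0.7276, -0.5749], [0.0000, 0.2327], [0.4851, 0.7802]], R = [[4.1231, -0.7276], [0.0000, 4.2977]]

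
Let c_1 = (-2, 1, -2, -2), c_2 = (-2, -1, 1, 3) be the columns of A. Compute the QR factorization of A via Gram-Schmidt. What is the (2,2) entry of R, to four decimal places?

r_{22} = 3.6162

c_1 = (-2, 1, -2, -2); ‖c_1‖ = 3.6056, so q_1 = (-0.5547, 0.2774, -0.5547, -0.5547).
q_1·c_2 = (-0.5547)·(-2) + 0.2774·(-1) + (-0.5547)·1 + (-0.5547)·3 = -1.3868.
u_2 = c_2 + 1.3868·q_1 = (-2.7692, -0.6154, 0.2308, 2.2308).
r_{22} = ‖u_2‖ = 3.6162.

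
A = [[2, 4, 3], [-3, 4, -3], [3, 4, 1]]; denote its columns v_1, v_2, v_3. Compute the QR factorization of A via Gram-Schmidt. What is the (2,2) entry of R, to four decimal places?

v_1 = (2, -3, 3); ‖v_1‖ = 4.6904, so e_1 = (0.4264, -0.6396, 0.6396).
e_1·v_2 = 0.4264·4 + (-0.6396)·4 + 0.6396·4 = 1.7056.
u_2 = v_2 − 1.7056·e_1 = (3.2727, 5.0909, 2.9091).
r_{22} = ‖u_2‖ = 6.7150.

r_{22} = 6.7150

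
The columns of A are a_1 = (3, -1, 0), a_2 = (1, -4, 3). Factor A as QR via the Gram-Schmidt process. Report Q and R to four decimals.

a_1 = (3, -1, 0); ‖a_1‖ = 3.1623, so q_1 = (0.9487, -0.3162, 0.0000).
q_1·a_2 = 0.9487·1 + (-0.3162)·(-4) + 0.0000·3 = 2.2136.
u_2 = a_2 − 2.2136·q_1 = (-1.1000, -3.3000, 3.0000).
‖u_2‖ = 4.5935, so q_2 = (-0.2395, -0.7184, 0.6531).

Q = [[0.9487, -0.2395], [-0.3162, -0.7184], [0.0000, 0.6531]], R = [[3.1623, 2.2136], [0.0000, 4.5935]]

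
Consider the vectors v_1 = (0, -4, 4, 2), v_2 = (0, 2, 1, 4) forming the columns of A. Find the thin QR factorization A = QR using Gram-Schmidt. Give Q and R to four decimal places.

Q = [[0.0000, 0.0000], [-0.6667, 0.5392], [0.6667, 0.1225], [0.3333, 0.8332]], R = [[6.0000, 0.6667], [0.0000, 4.5338]]

q_1 = v_1/‖v_1‖ = (0, -4, 4, 2)/6.0000 = (0.0000, -0.6667, 0.6667, 0.3333).
r_{12} = q_1·v_2 = 0.6667.
u_2 = v_2 − 0.6667·q_1 = (0.0000, 2.4444, 0.5556, 3.7778).
‖u_2‖ = 4.5338, so q_2 = (0.0000, 0.5392, 0.1225, 0.8332).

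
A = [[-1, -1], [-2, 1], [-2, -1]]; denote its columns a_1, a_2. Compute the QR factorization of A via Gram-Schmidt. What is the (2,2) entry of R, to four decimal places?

r_{22} = 1.6997

a_1 = (-1, -2, -2); ‖a_1‖ = 3.0000, so q_1 = (-0.3333, -0.6667, -0.6667).
q_1·a_2 = (-0.3333)·(-1) + (-0.6667)·1 + (-0.6667)·(-1) = 0.3333.
u_2 = a_2 − 0.3333·q_1 = (-0.8889, 1.2222, -0.7778).
r_{22} = ‖u_2‖ = 1.6997.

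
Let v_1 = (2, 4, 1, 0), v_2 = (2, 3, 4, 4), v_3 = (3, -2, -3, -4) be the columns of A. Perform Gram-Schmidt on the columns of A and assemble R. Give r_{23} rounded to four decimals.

v_1 = (2, 4, 1, 0); ‖v_1‖ = 4.5826, so e_1 = (0.4364, 0.8729, 0.2182, 0.0000).
e_1·v_2 = 0.4364·2 + 0.8729·3 + 0.2182·4 + 0.0000·4 = 4.3644.
u_2 = v_2 − 4.3644·e_1 = (0.0952, -0.8095, 3.0476, 4.0000).
‖u_2‖ = 5.0943, so e_2 = (0.0187, -0.1589, 0.5982, 0.7852).
r_{23} = e_2·v_3 = -4.5615.

r_{23} = -4.5615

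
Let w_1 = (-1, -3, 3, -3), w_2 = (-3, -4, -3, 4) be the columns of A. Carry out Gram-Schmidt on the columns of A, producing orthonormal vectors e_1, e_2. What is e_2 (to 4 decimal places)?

e_2 = (-0.4605, -0.6652, -0.3377, 0.4810)

w_1 = (-1, -3, 3, -3); ‖w_1‖ = 5.2915, so e_1 = (-0.1890, -0.5669, 0.5669, -0.5669).
e_1·w_2 = (-0.1890)·(-3) + (-0.5669)·(-4) + 0.5669·(-3) + (-0.5669)·4 = -1.1339.
u_2 = w_2 + 1.1339·e_1 = (-3.2143, -4.6429, -2.3571, 3.3571).
‖u_2‖ = 6.9796, so e_2 = (-0.4605, -0.6652, -0.3377, 0.4810).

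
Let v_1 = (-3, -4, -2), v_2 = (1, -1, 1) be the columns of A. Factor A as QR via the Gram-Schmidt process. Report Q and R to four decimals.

Q = [[-0.5571, 0.5206], [-0.7428, -0.6608], [-0.3714, 0.5406]], R = [[5.3852, -0.1857], [0.0000, 1.7221]]

v_1 = (-3, -4, -2); ‖v_1‖ = 5.3852, so e_1 = (-0.5571, -0.7428, -0.3714).
e_1·v_2 = (-0.5571)·1 + (-0.7428)·(-1) + (-0.3714)·1 = -0.1857.
u_2 = v_2 + 0.1857·e_1 = (0.8966, -1.1379, 0.9310).
‖u_2‖ = 1.7221, so e_2 = (0.5206, -0.6608, 0.5406).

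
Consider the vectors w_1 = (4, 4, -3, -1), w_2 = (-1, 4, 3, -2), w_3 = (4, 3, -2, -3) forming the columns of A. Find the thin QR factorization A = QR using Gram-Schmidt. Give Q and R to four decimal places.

Q = [[0.6172, -0.2722, 0.2947], [0.6172, 0.6498, -0.4284], [-0.4629, 0.6191, 0.1043], [-0.1543, -0.3469, -0.8478]], R = [[6.4807, 0.7715, 5.7092], [0.0000, 5.4226, 0.6630], [0.0000, 0.0000, 2.2283]]

w_1 = (4, 4, -3, -1); ‖w_1‖ = 6.4807, so e_1 = (0.6172, 0.6172, -0.4629, -0.1543).
e_1·w_2 = 0.6172·(-1) + 0.6172·4 + (-0.4629)·3 + (-0.1543)·(-2) = 0.7715.
u_2 = w_2 − 0.7715·e_1 = (-1.4762, 3.5238, 3.3571, -1.8810).
‖u_2‖ = 5.4226, so e_2 = (-0.2722, 0.6498, 0.6191, -0.3469).
e_1·w_3 = 0.6172·4 + 0.6172·3 + (-0.4629)·(-2) + (-0.1543)·(-3) = 5.7092; e_2·w_3 = (-0.2722)·4 + 0.6498·3 + 0.6191·(-2) + (-0.3469)·(-3) = 0.6630.
u_3 = w_3 − 5.7092·e_1 − 0.6630·e_2 = (0.6567, -0.9547, 0.2324, -1.8891).
‖u_3‖ = 2.2283, so e_3 = (0.2947, -0.4284, 0.1043, -0.8478).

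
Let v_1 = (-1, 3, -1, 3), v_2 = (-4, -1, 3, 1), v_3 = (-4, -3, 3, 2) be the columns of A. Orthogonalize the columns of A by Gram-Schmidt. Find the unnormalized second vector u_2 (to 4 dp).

u_2 = (-3.9500, -1.1500, 3.0500, 0.8500)

v_1 = (-1, 3, -1, 3); ‖v_1‖ = 4.4721, so e_1 = (-0.2236, 0.6708, -0.2236, 0.6708).
e_1·v_2 = (-0.2236)·(-4) + 0.6708·(-1) + (-0.2236)·3 + 0.6708·1 = 0.2236.
u_2 = v_2 − 0.2236·e_1 = (-3.9500, -1.1500, 3.0500, 0.8500).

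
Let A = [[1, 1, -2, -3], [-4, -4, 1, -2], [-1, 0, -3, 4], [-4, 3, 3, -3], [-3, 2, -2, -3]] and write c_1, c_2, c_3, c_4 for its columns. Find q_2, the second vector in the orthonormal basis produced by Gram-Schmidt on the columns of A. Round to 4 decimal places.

q_1 = c_1/‖c_1‖ = (1, -4, -1, -4, -3)/6.5574 = (0.1525, -0.6100, -0.1525, -0.6100, -0.4575).
r_{12} = q_1·c_2 = -0.1525.
u_2 = c_2 + 0.1525·q_1 = (1.0233, -4.0930, -0.0233, 2.9070, 1.9302).
‖u_2‖ = 5.4751, so q_2 = (0.1869, -0.7476, -0.0042, 0.5309, 0.3525).

q_2 = (0.1869, -0.7476, -0.0042, 0.5309, 0.3525)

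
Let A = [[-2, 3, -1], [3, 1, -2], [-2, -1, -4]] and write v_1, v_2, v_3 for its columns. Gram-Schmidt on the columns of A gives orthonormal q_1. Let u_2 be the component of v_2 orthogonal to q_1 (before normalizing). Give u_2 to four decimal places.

v_1 = (-2, 3, -2); ‖v_1‖ = 4.1231, so q_1 = (-0.4851, 0.7276, -0.4851).
q_1·v_2 = (-0.4851)·3 + 0.7276·1 + (-0.4851)·(-1) = -0.2425.
u_2 = v_2 + 0.2425·q_1 = (2.8824, 1.1765, -1.1176).

u_2 = (2.8824, 1.1765, -1.1176)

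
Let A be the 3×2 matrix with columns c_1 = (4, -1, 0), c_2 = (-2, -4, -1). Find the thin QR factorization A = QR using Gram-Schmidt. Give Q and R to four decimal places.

c_1 = (4, -1, 0); ‖c_1‖ = 4.1231, so e_1 = (0.9701, -0.2425, 0.0000).
e_1·c_2 = 0.9701·(-2) + (-0.2425)·(-4) + 0.0000·(-1) = -0.9701.
u_2 = c_2 + 0.9701·e_1 = (-1.0588, -4.2353, -1.0000).
‖u_2‖ = 4.4787, so e_2 = (-0.2364, -0.9457, -0.2233).

Q = [[0.9701, -0.2364], [-0.2425, -0.9457], [0.0000, -0.2233]], R = [[4.1231, -0.9701], [0.0000, 4.4787]]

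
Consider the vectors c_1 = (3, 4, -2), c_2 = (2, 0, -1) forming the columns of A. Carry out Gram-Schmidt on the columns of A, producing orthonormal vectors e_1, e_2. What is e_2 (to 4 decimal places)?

e_1 = c_1/‖c_1‖ = (3, 4, -2)/5.3852 = (0.5571, 0.7428, -0.3714).
r_{12} = e_1·c_2 = 1.4856.
u_2 = c_2 − 1.4856·e_1 = (1.1724, -1.1034, -0.4483).
‖u_2‖ = 1.6713, so e_2 = (0.7015, -0.6603, -0.2682).

e_2 = (0.7015, -0.6603, -0.2682)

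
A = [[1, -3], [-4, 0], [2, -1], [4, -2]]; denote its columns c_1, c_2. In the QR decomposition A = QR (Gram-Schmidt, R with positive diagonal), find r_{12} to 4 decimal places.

r_{12} = -2.1372

c_1 = (1, -4, 2, 4); ‖c_1‖ = 6.0828, so q_1 = (0.1644, -0.6576, 0.3288, 0.6576).
r_{12} = q_1·c_2 = -2.1372.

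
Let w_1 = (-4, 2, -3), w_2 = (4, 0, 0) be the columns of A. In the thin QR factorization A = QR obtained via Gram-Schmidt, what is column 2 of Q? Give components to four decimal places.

q_1 = w_1/‖w_1‖ = (-4, 2, -3)/5.3852 = (-0.7428, 0.3714, -0.5571).
r_{12} = q_1·w_2 = -2.9711.
u_2 = w_2 + 2.9711·q_1 = (1.7931, 1.1034, -1.6552).
‖u_2‖ = 2.6781, so q_2 = (0.6695, 0.4120, -0.6180).

q_2 = (0.6695, 0.4120, -0.6180)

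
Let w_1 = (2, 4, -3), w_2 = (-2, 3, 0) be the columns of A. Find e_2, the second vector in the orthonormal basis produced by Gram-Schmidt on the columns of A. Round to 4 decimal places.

e_1 = w_1/‖w_1‖ = (2, 4, -3)/5.3852 = (0.3714, 0.7428, -0.5571).
r_{12} = e_1·w_2 = 1.4856.
u_2 = w_2 − 1.4856·e_1 = (-2.5517, 1.8966, 0.8276).
‖u_2‖ = 3.2853, so e_2 = (-0.7767, 0.5773, 0.2519).

e_2 = (-0.7767, 0.5773, 0.2519)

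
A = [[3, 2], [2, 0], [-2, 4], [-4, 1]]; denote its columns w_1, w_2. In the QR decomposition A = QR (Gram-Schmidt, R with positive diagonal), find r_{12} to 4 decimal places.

w_1 = (3, 2, -2, -4); ‖w_1‖ = 5.7446, so e_1 = (0.5222, 0.3482, -0.3482, -0.6963).
r_{12} = e_1·w_2 = -1.0445.

r_{12} = -1.0445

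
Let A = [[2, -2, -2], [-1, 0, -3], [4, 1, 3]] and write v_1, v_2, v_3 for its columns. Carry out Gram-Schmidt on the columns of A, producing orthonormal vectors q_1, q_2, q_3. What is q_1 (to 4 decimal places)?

q_1 = v_1/‖v_1‖ = (2, -1, 4)/4.5826 = (0.4364, -0.2182, 0.8729).

q_1 = (0.4364, -0.2182, 0.8729)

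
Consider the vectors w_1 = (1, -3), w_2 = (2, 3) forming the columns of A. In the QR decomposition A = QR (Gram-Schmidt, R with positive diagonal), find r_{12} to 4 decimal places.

r_{12} = -2.2136

w_1 = (1, -3); ‖w_1‖ = 3.1623, so e_1 = (0.3162, -0.9487).
r_{12} = e_1·w_2 = -2.2136.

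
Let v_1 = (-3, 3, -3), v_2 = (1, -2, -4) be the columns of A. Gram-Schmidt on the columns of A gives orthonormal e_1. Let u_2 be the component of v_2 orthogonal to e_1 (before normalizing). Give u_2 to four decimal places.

v_1 = (-3, 3, -3); ‖v_1‖ = 5.1962, so e_1 = (-0.5774, 0.5774, -0.5774).
e_1·v_2 = (-0.5774)·1 + 0.5774·(-2) + (-0.5774)·(-4) = 0.5774.
u_2 = v_2 − 0.5774·e_1 = (1.3333, -2.3333, -3.6667).

u_2 = (1.3333, -2.3333, -3.6667)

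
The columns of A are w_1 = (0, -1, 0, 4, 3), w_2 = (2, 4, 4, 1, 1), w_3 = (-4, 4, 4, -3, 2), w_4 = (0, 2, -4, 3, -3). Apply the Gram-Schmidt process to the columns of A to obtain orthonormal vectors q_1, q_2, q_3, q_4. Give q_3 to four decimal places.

w_1 = (0, -1, 0, 4, 3); ‖w_1‖ = 5.0990, so q_1 = (0.0000, -0.1961, 0.0000, 0.7845, 0.5883).
q_1·w_2 = 0.0000·2 + (-0.1961)·4 + 0.0000·4 + 0.7845·1 + 0.5883·1 = 0.5883.
u_2 = w_2 − 0.5883·q_1 = (2.0000, 4.1154, 4.0000, 0.5385, 0.6538).
‖u_2‖ = 6.1363, so q_2 = (0.3259, 0.6707, 0.6519, 0.0878, 0.1066).
q_1·w_3 = 0.0000·(-4) + (-0.1961)·4 + 0.0000·4 + 0.7845·(-3) + 0.5883·2 = -1.9612; q_2·w_3 = 0.3259·(-4) + 0.6707·4 + 0.6519·4 + 0.0878·(-3) + 0.1066·2 = 3.9362.
u_3 = w_3 + 1.9612·q_1 − 3.9362·q_2 = (-5.2829, 0.9755, 1.4341, -1.8069, 2.7344).
‖u_3‖ = 6.4544, so q_3 = (-0.8185, 0.1511, 0.2222, -0.2800, 0.4236).

q_3 = (-0.8185, 0.1511, 0.2222, -0.2800, 0.4236)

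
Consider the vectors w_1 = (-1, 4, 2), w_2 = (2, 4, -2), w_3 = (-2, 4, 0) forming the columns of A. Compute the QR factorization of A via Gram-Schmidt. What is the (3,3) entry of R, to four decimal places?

r_{33} = 1.9901

w_1 = (-1, 4, 2); ‖w_1‖ = 4.5826, so q_1 = (-0.2182, 0.8729, 0.4364).
q_1·w_2 = (-0.2182)·2 + 0.8729·4 + 0.4364·(-2) = 2.1822.
u_2 = w_2 − 2.1822·q_1 = (2.4762, 2.0952, -2.9524).
‖u_2‖ = 4.3861, so q_2 = (0.5646, 0.4777, -0.6731).
q_1·w_3 = (-0.2182)·(-2) + 0.8729·4 + 0.4364·0 = 3.9279; q_2·w_3 = 0.5646·(-2) + 0.4777·4 + (-0.6731)·0 = 0.7817.
u_3 = w_3 − 3.9279·q_1 − 0.7817·q_2 = (-1.5842, 0.1980, -1.1881).
r_{33} = ‖u_3‖ = 1.9901.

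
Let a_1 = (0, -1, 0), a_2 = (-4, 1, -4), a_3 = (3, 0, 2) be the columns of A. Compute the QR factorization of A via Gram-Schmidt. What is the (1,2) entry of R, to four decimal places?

r_{12} = -1.0000

e_1 = a_1/‖a_1‖ = (0, -1, 0)/1.0000 = (0.0000, -1.0000, 0.0000).
r_{12} = e_1·a_2 = -1.0000.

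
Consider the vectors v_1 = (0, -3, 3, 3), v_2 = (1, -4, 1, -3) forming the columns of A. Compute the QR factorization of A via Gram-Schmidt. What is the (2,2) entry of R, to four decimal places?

r_{22} = 5.0662

v_1 = (0, -3, 3, 3); ‖v_1‖ = 5.1962, so q_1 = (0.0000, -0.5774, 0.5774, 0.5774).
q_1·v_2 = 0.0000·1 + (-0.5774)·(-4) + 0.5774·1 + 0.5774·(-3) = 1.1547.
u_2 = v_2 − 1.1547·q_1 = (1.0000, -3.3333, 0.3333, -3.6667).
r_{22} = ‖u_2‖ = 5.0662.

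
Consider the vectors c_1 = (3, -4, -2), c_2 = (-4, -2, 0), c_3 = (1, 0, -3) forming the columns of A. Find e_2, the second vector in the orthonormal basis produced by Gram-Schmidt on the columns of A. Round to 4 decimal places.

c_1 = (3, -4, -2); ‖c_1‖ = 5.3852, so e_1 = (0.5571, -0.7428, -0.3714).
e_1·c_2 = 0.5571·(-4) + (-0.7428)·(-2) + (-0.3714)·0 = -0.7428.
u_2 = c_2 + 0.7428·e_1 = (-3.5862, -2.5517, -0.2759).
‖u_2‖ = 4.4100, so e_2 = (-0.8132, -0.5786, -0.0626).

e_2 = (-0.8132, -0.5786, -0.0626)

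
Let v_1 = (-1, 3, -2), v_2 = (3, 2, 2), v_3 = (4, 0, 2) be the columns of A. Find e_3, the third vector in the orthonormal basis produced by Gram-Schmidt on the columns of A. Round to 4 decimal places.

v_1 = (-1, 3, -2); ‖v_1‖ = 3.7417, so e_1 = (-0.2673, 0.8018, -0.5345).
e_1·v_2 = (-0.2673)·3 + 0.8018·2 + (-0.5345)·2 = -0.2673.
u_2 = v_2 + 0.2673·e_1 = (2.9286, 2.2143, 1.8571).
‖u_2‖ = 4.1144, so e_2 = (0.7118, 0.5382, 0.4514).
e_1·v_3 = (-0.2673)·4 + 0.8018·0 + (-0.5345)·2 = -2.1381; e_2·v_3 = 0.7118·4 + 0.5382·0 + 0.4514·2 = 3.7499.
u_3 = v_3 + 2.1381·e_1 − 3.7499·e_2 = (0.7595, -0.3038, -0.8354).
‖u_3‖ = 1.1692, so e_3 = (0.6496, -0.2598, -0.7145).

e_3 = (0.6496, -0.2598, -0.7145)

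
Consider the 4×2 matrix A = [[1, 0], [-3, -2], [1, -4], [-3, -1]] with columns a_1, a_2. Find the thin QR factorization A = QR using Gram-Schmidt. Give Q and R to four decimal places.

Q = [[0.2236, -0.0563], [-0.6708, -0.2813], [0.2236, -0.9563], [-0.6708, -0.0563]], R = [[4.4721, 1.1180], [0.0000, 4.4441]]

e_1 = a_1/‖a_1‖ = (1, -3, 1, -3)/4.4721 = (0.2236, -0.6708, 0.2236, -0.6708).
r_{12} = e_1·a_2 = 1.1180.
u_2 = a_2 − 1.1180·e_1 = (-0.2500, -1.2500, -4.2500, -0.2500).
‖u_2‖ = 4.4441, so e_2 = (-0.0563, -0.2813, -0.9563, -0.0563).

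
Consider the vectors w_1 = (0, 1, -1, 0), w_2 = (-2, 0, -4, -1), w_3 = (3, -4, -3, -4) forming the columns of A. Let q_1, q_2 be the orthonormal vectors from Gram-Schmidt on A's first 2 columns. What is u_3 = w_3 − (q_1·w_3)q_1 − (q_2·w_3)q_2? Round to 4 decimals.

w_1 = (0, 1, -1, 0); ‖w_1‖ = 1.4142, so q_1 = (0.0000, 0.7071, -0.7071, 0.0000).
q_1·w_2 = 0.0000·(-2) + 0.7071·0 + (-0.7071)·(-4) + 0.0000·(-1) = 2.8284.
u_2 = w_2 − 2.8284·q_1 = (-2.0000, -2.0000, -2.0000, -1.0000).
‖u_2‖ = 3.6056, so q_2 = (-0.5547, -0.5547, -0.5547, -0.2774).
q_1·w_3 = 0.0000·3 + 0.7071·(-4) + (-0.7071)·(-3) + 0.0000·(-4) = -0.7071; q_2·w_3 = (-0.5547)·3 + (-0.5547)·(-4) + (-0.5547)·(-3) + (-0.2774)·(-4) = 3.3282.
u_3 = w_3 + 0.7071·q_1 − 3.3282·q_2 = (4.8462, -1.6538, -1.6538, -3.0769).

u_3 = (4.8462, -1.6538, -1.6538, -3.0769)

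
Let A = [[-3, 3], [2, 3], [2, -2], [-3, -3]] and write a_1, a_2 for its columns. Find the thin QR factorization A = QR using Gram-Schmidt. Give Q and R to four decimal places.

Q = [[-0.5883, 0.5817], [0.3922, 0.5125], [0.3922, -0.3878], [-0.5883, -0.4986]], R = [[5.0990, 0.3922], [0.0000, 5.5539]]

a_1 = (-3, 2, 2, -3); ‖a_1‖ = 5.0990, so e_1 = (-0.5883, 0.3922, 0.3922, -0.5883).
e_1·a_2 = (-0.5883)·3 + 0.3922·3 + 0.3922·(-2) + (-0.5883)·(-3) = 0.3922.
u_2 = a_2 − 0.3922·e_1 = (3.2308, 2.8462, -2.1538, -2.7692).
‖u_2‖ = 5.5539, so e_2 = (0.5817, 0.5125, -0.3878, -0.4986).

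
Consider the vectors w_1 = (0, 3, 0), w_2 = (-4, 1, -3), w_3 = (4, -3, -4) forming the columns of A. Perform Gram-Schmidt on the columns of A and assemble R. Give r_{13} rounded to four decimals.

r_{13} = -3.0000

w_1 = (0, 3, 0); ‖w_1‖ = 3.0000, so e_1 = (0.0000, 1.0000, 0.0000).
r_{13} = e_1·w_3 = -3.0000.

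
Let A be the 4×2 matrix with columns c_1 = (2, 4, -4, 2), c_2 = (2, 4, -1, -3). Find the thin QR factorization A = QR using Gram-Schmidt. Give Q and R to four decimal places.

Q = [[0.3162, 0.2351], [0.6325, 0.4701], [-0.6325, 0.1709], [0.3162, -0.8334]], R = [[6.3246, 2.8460], [0.0000, 4.6797]]

q_1 = c_1/‖c_1‖ = (2, 4, -4, 2)/6.3246 = (0.3162, 0.6325, -0.6325, 0.3162).
r_{12} = q_1·c_2 = 2.8460.
u_2 = c_2 − 2.8460·q_1 = (1.1000, 2.2000, 0.8000, -3.9000).
‖u_2‖ = 4.6797, so q_2 = (0.2351, 0.4701, 0.1709, -0.8334).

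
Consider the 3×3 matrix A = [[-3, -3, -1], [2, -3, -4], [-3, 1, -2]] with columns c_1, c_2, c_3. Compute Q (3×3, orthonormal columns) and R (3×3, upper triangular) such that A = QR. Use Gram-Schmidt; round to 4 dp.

Q = [[-0.6396, -0.6882, 0.3424], [0.4264, -0.6882, -0.5869], [-0.6396, 0.2294, -0.7337]], R = [[4.6904, 0.0000, 0.2132], [0.0000, 4.3589, 2.9824], [0.0000, 0.0000, 3.4727]]

c_1 = (-3, 2, -3); ‖c_1‖ = 4.6904, so e_1 = (-0.6396, 0.4264, -0.6396).
e_1·c_2 = (-0.6396)·(-3) + 0.4264·(-3) + (-0.6396)·1 = 0.0000.
u_2 = c_2 − 0.0000·e_1 = (-3.0000, -3.0000, 1.0000).
‖u_2‖ = 4.3589, so e_2 = (-0.6882, -0.6882, 0.2294).
e_1·c_3 = (-0.6396)·(-1) + 0.4264·(-4) + (-0.6396)·(-2) = 0.2132; e_2·c_3 = (-0.6882)·(-1) + (-0.6882)·(-4) + 0.2294·(-2) = 2.9824.
u_3 = c_3 − 0.2132·e_1 − 2.9824·e_2 = (1.1890, -2.0383, -2.5478).
‖u_3‖ = 3.4727, so e_3 = (0.3424, -0.5869, -0.7337).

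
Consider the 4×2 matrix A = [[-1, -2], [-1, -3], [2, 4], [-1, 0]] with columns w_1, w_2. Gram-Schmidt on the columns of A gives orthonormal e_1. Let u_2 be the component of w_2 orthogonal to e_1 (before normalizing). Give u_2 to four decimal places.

u_2 = (-0.1429, -1.1429, 0.2857, 1.8571)

w_1 = (-1, -1, 2, -1); ‖w_1‖ = 2.6458, so e_1 = (-0.3780, -0.3780, 0.7559, -0.3780).
e_1·w_2 = (-0.3780)·(-2) + (-0.3780)·(-3) + 0.7559·4 + (-0.3780)·0 = 4.9135.
u_2 = w_2 − 4.9135·e_1 = (-0.1429, -1.1429, 0.2857, 1.8571).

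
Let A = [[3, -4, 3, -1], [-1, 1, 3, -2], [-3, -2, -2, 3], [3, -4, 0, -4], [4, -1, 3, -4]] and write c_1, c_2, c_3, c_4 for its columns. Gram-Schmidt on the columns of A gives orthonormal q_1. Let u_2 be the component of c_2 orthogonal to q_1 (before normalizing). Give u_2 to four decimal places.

u_2 = (-2.4318, 0.4773, -3.5682, -2.4318, 1.0909)

q_1 = c_1/‖c_1‖ = (3, -1, -3, 3, 4)/6.6332 = (0.4523, -0.1508, -0.4523, 0.4523, 0.6030).
r_{12} = q_1·c_2 = -3.4674.
u_2 = c_2 + 3.4674·q_1 = (-2.4318, 0.4773, -3.5682, -2.4318, 1.0909).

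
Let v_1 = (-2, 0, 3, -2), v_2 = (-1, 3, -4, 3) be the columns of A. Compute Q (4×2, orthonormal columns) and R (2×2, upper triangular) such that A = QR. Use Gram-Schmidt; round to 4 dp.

Q = [[-0.4851, -0.6455], [0.0000, 0.6718], [0.7276, -0.2635], [-0.4851, 0.2503]], R = [[4.1231, -3.8806], [0.0000, 4.4656]]

e_1 = v_1/‖v_1‖ = (-2, 0, 3, -2)/4.1231 = (-0.4851, 0.0000, 0.7276, -0.4851).
r_{12} = e_1·v_2 = -3.8806.
u_2 = v_2 + 3.8806·e_1 = (-2.8824, 3.0000, -1.1765, 1.1176).
‖u_2‖ = 4.4656, so e_2 = (-0.6455, 0.6718, -0.2635, 0.2503).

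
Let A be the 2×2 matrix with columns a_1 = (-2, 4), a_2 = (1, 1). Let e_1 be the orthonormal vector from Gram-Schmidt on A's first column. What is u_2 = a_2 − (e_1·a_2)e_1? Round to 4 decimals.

a_1 = (-2, 4); ‖a_1‖ = 4.4721, so e_1 = (-0.4472, 0.8944).
e_1·a_2 = (-0.4472)·1 + 0.8944·1 = 0.4472.
u_2 = a_2 − 0.4472·e_1 = (1.2000, 0.6000).

u_2 = (1.2000, 0.6000)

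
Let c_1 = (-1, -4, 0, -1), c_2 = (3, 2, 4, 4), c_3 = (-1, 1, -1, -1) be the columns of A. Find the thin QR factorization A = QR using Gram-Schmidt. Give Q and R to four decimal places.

c_1 = (-1, -4, 0, -1); ‖c_1‖ = 4.2426, so e_1 = (-0.2357, -0.9428, 0.0000, -0.2357).
e_1·c_2 = (-0.2357)·3 + (-0.9428)·2 + 0.0000·4 + (-0.2357)·4 = -3.5355.
u_2 = c_2 + 3.5355·e_1 = (2.1667, -1.3333, 4.0000, 3.1667).
‖u_2‖ = 5.7009, so e_2 = (0.3801, -0.2339, 0.7016, 0.5555).
e_1·c_3 = (-0.2357)·(-1) + (-0.9428)·1 + 0.0000·(-1) + (-0.2357)·(-1) = -0.4714; e_2·c_3 = 0.3801·(-1) + (-0.2339)·1 + 0.7016·(-1) + 0.5555·(-1) = -1.8711.
u_3 = c_3 + 0.4714·e_1 + 1.8711·e_2 = (-0.4000, 0.1179, 0.3128, -0.0718).
‖u_3‖ = 0.5262, so e_3 = (-0.7601, 0.2241, 0.5945, -0.1364).

Q = [[-0.2357, 0.3801, -0.7601], [-0.9428, -0.2339, 0.2241], [0.0000, 0.7016, 0.5945], [-0.2357, 0.5555, -0.1364]], R = [[4.2426, -3.5355, -0.4714], [0.0000, 5.7009, -1.8711], [0.0000, 0.0000, 0.5262]]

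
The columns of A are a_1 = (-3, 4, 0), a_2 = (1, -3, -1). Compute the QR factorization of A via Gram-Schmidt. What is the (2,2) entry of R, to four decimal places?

r_{22} = 1.4142

e_1 = a_1/‖a_1‖ = (-3, 4, 0)/5.0000 = (-0.6000, 0.8000, 0.0000).
r_{12} = e_1·a_2 = -3.0000.
u_2 = a_2 + 3.0000·e_1 = (-0.8000, -0.6000, -1.0000).
r_{22} = ‖u_2‖ = 1.4142.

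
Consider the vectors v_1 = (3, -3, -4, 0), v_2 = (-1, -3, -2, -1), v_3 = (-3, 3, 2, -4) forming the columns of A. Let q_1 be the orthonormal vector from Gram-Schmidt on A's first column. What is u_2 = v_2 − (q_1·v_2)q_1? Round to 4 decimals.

u_2 = (-2.2353, -1.7647, -0.3529, -1.0000)

v_1 = (3, -3, -4, 0); ‖v_1‖ = 5.8310, so q_1 = (0.5145, -0.5145, -0.6860, 0.0000).
q_1·v_2 = 0.5145·(-1) + (-0.5145)·(-3) + (-0.6860)·(-2) + 0.0000·(-1) = 2.4010.
u_2 = v_2 − 2.4010·q_1 = (-2.2353, -1.7647, -0.3529, -1.0000).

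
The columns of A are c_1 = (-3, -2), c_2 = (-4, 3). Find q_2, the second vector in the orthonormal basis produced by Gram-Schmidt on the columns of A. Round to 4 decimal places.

q_1 = c_1/‖c_1‖ = (-3, -2)/3.6056 = (-0.8321, -0.5547).
r_{12} = q_1·c_2 = 1.6641.
u_2 = c_2 − 1.6641·q_1 = (-2.6154, 3.9231).
‖u_2‖ = 4.7150, so q_2 = (-0.5547, 0.8321).

q_2 = (-0.5547, 0.8321)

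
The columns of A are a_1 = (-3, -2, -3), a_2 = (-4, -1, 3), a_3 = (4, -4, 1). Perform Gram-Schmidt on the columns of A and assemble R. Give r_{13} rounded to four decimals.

r_{13} = -1.4924

a_1 = (-3, -2, -3); ‖a_1‖ = 4.6904, so q_1 = (-0.6396, -0.4264, -0.6396).
r_{13} = q_1·a_3 = -1.4924.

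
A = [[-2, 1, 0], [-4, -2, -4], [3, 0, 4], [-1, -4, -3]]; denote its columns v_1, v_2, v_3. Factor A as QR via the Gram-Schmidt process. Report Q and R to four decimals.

Q = [[-0.3651, 0.3965, 0.6022], [-0.7303, -0.1586, 0.2598], [0.5477, -0.2379, 0.7547], [-0.1826, -0.8724, 0.0207]], R = [[5.4772, 1.8257, 5.6598], [0.0000, 4.2032, 2.2998], [0.0000, 0.0000, 1.9176]]

v_1 = (-2, -4, 3, -1); ‖v_1‖ = 5.4772, so q_1 = (-0.3651, -0.7303, 0.5477, -0.1826).
q_1·v_2 = (-0.3651)·1 + (-0.7303)·(-2) + 0.5477·0 + (-0.1826)·(-4) = 1.8257.
u_2 = v_2 − 1.8257·q_1 = (1.6667, -0.6667, -1.0000, -3.6667).
‖u_2‖ = 4.2032, so q_2 = (0.3965, -0.1586, -0.2379, -0.8724).
q_1·v_3 = (-0.3651)·0 + (-0.7303)·(-4) + 0.5477·4 + (-0.1826)·(-3) = 5.6598; q_2·v_3 = 0.3965·0 + (-0.1586)·(-4) + (-0.2379)·4 + (-0.8724)·(-3) = 2.2998.
u_3 = v_3 − 5.6598·q_1 − 2.2998·q_2 = (1.1547, 0.4981, 1.4472, 0.0396).
‖u_3‖ = 1.9176, so q_3 = (0.6022, 0.2598, 0.7547, 0.0207).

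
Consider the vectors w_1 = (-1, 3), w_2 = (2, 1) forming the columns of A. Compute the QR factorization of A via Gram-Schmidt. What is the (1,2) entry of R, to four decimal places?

w_1 = (-1, 3); ‖w_1‖ = 3.1623, so e_1 = (-0.3162, 0.9487).
r_{12} = e_1·w_2 = 0.3162.

r_{12} = 0.3162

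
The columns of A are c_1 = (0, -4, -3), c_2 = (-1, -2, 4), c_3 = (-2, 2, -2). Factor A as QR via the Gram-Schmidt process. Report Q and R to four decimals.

Q = [[0.0000, -0.2216, -0.9751], [-0.8000, -0.5851, 0.1330], [-0.6000, 0.7801, -0.1773]], R = [[5.0000, -0.8000, -0.4000], [0.0000, 4.5122, -2.2871], [0.0000, 0.0000, 2.5708]]

c_1 = (0, -4, -3); ‖c_1‖ = 5.0000, so e_1 = (0.0000, -0.8000, -0.6000).
e_1·c_2 = 0.0000·(-1) + (-0.8000)·(-2) + (-0.6000)·4 = -0.8000.
u_2 = c_2 + 0.8000·e_1 = (-1.0000, -2.6400, 3.5200).
‖u_2‖ = 4.5122, so e_2 = (-0.2216, -0.5851, 0.7801).
e_1·c_3 = 0.0000·(-2) + (-0.8000)·2 + (-0.6000)·(-2) = -0.4000; e_2·c_3 = (-0.2216)·(-2) + (-0.5851)·2 + 0.7801·(-2) = -2.2871.
u_3 = c_3 + 0.4000·e_1 + 2.2871·e_2 = (-2.5069, 0.3418, -0.4558).
‖u_3‖ = 2.5708, so e_3 = (-0.9751, 0.1330, -0.1773).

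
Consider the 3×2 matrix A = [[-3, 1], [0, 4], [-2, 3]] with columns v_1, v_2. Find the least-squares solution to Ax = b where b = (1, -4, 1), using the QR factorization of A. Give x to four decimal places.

x = (-0.9261, -0.7821)

v_1 = (-3, 0, -2); ‖v_1‖ = 3.6056, so q_1 = (-0.8321, 0.0000, -0.5547).
q_1·v_2 = (-0.8321)·1 + 0.0000·4 + (-0.5547)·3 = -2.4962.
u_2 = v_2 + 2.4962·q_1 = (-1.0769, 4.0000, 1.6154).
‖u_2‖ = 4.4463, so q_2 = (-0.2422, 0.8996, 0.3633).
Qᵀb = (-1.3868, -3.4774).
Back-substitute: x_2 = -3.4774/4.4463 = -0.7821.
x_1 = (-1.3868 + 2.4962·(-0.7821))/3.6056 = -0.9261.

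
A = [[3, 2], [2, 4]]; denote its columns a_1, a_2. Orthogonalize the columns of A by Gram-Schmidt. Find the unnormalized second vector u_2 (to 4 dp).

u_2 = (-1.2308, 1.8462)

a_1 = (3, 2); ‖a_1‖ = 3.6056, so e_1 = (0.8321, 0.5547).
e_1·a_2 = 0.8321·2 + 0.5547·4 = 3.8829.
u_2 = a_2 − 3.8829·e_1 = (-1.2308, 1.8462).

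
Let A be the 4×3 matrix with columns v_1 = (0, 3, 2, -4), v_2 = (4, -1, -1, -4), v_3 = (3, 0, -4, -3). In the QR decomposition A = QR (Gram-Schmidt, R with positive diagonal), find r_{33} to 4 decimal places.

r_{33} = 3.1520

e_1 = v_1/‖v_1‖ = (0, 3, 2, -4)/5.3852 = (0.0000, 0.5571, 0.3714, -0.7428).
r_{12} = e_1·v_2 = 2.0426.
u_2 = v_2 − 2.0426·e_1 = (4.0000, -2.1379, -1.7586, -2.4828).
‖u_2‖ = 5.4615, so e_2 = (0.7324, -0.3915, -0.3220, -0.4546).
r_{13} = e_1·v_3 = 0.7428; r_{23} = e_2·v_3 = 4.8490.
u_3 = v_3 − 0.7428·e_1 − 4.8490·e_2 = (-0.5514, 1.4844, -2.7145, -0.2439).
r_{33} = ‖u_3‖ = 3.1520.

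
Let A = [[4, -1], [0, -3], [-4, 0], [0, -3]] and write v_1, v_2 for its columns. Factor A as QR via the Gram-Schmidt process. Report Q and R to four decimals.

Q = [[0.7071, -0.1162], [0.0000, -0.6975], [-0.7071, -0.1162], [0.0000, -0.6975]], R = [[5.6569, -0.7071], [0.0000, 4.3012]]

e_1 = v_1/‖v_1‖ = (4, 0, -4, 0)/5.6569 = (0.7071, 0.0000, -0.7071, 0.0000).
r_{12} = e_1·v_2 = -0.7071.
u_2 = v_2 + 0.7071·e_1 = (-0.5000, -3.0000, -0.5000, -3.0000).
‖u_2‖ = 4.3012, so e_2 = (-0.1162, -0.6975, -0.1162, -0.6975).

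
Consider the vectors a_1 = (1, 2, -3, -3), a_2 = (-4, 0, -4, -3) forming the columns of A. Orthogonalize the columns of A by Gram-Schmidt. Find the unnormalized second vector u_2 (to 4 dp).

u_2 = (-4.7391, -1.4783, -1.7826, -0.7826)

a_1 = (1, 2, -3, -3); ‖a_1‖ = 4.7958, so e_1 = (0.2085, 0.4170, -0.6255, -0.6255).
e_1·a_2 = 0.2085·(-4) + 0.4170·0 + (-0.6255)·(-4) + (-0.6255)·(-3) = 3.5447.
u_2 = a_2 − 3.5447·e_1 = (-4.7391, -1.4783, -1.7826, -0.7826).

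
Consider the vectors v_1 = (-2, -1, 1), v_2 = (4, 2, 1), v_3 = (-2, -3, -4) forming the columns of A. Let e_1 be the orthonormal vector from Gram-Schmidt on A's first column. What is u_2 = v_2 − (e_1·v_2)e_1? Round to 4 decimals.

u_2 = (1.0000, 0.5000, 2.5000)

v_1 = (-2, -1, 1); ‖v_1‖ = 2.4495, so e_1 = (-0.8165, -0.4082, 0.4082).
e_1·v_2 = (-0.8165)·4 + (-0.4082)·2 + 0.4082·1 = -3.6742.
u_2 = v_2 + 3.6742·e_1 = (1.0000, 0.5000, 2.5000).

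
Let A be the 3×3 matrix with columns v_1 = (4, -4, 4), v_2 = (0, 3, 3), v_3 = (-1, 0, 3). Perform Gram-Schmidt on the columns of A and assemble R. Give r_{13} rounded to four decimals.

r_{13} = 1.1547

v_1 = (4, -4, 4); ‖v_1‖ = 6.9282, so q_1 = (0.5774, -0.5774, 0.5774).
r_{13} = q_1·v_3 = 1.1547.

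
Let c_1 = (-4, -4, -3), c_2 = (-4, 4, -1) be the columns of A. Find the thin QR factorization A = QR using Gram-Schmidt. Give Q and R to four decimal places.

c_1 = (-4, -4, -3); ‖c_1‖ = 6.4031, so q_1 = (-0.6247, -0.6247, -0.4685).
q_1·c_2 = (-0.6247)·(-4) + (-0.6247)·4 + (-0.4685)·(-1) = 0.4685.
u_2 = c_2 − 0.4685·q_1 = (-3.7073, 4.2927, -0.7805).
‖u_2‖ = 5.7254, so q_2 = (-0.6475, 0.7498, -0.1363).

Q = [[-0.6247, -0.6475], [-0.6247, 0.7498], [-0.4685, -0.1363]], R = [[6.4031, 0.4685], [0.0000, 5.7254]]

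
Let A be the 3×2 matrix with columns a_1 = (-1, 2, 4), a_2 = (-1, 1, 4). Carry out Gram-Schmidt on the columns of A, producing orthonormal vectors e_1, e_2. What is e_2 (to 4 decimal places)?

e_2 = (-0.1059, -0.8997, 0.4234)

e_1 = a_1/‖a_1‖ = (-1, 2, 4)/4.5826 = (-0.2182, 0.4364, 0.8729).
r_{12} = e_1·a_2 = 4.1461.
u_2 = a_2 − 4.1461·e_1 = (-0.0952, -0.8095, 0.3810).
‖u_2‖ = 0.8997, so e_2 = (-0.1059, -0.8997, 0.4234).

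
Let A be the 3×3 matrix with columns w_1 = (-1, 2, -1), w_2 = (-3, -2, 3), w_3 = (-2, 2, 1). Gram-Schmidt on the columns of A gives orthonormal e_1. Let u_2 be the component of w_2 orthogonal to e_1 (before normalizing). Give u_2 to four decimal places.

e_1 = w_1/‖w_1‖ = (-1, 2, -1)/2.4495 = (-0.4082, 0.8165, -0.4082).
r_{12} = e_1·w_2 = -1.6330.
u_2 = w_2 + 1.6330·e_1 = (-3.6667, -0.6667, 2.3333).

u_2 = (-3.6667, -0.6667, 2.3333)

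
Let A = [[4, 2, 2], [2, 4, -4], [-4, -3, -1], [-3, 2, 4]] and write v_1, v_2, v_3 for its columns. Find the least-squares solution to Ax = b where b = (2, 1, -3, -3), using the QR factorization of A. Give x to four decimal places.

v_1 = (4, 2, -4, -3); ‖v_1‖ = 6.7082, so e_1 = (0.5963, 0.2981, -0.5963, -0.4472).
e_1·v_2 = 0.5963·2 + 0.2981·4 + (-0.5963)·(-3) + (-0.4472)·2 = 3.2796.
u_2 = v_2 − 3.2796·e_1 = (0.0444, 3.0222, -1.0444, 3.4667).
‖u_2‖ = 4.7164, so e_2 = (0.0094, 0.6408, -0.2214, 0.7350).
e_1·v_3 = 0.5963·2 + 0.2981·(-4) + (-0.5963)·(-1) + (-0.4472)·4 = -1.1926; e_2·v_3 = 0.0094·2 + 0.6408·(-4) + (-0.2214)·(-1) + 0.7350·4 = 0.6172.
u_3 = v_3 + 1.1926·e_1 − 0.6172·e_2 = (2.7053, -4.0400, -1.5744, 3.0130).
‖u_3‖ = 5.9327, so e_3 = (0.4560, -0.6810, -0.2654, 0.5079).
Qᵀb = (4.6212, -0.8811, -0.4964).
Back-substitute: x_3 = -0.4964/5.9327 = -0.0837.
x_2 = (-0.8811 − 0.6172·(-0.0837))/4.7164 = -0.1759.
x_1 = (4.6212 − 3.2796·(-0.1759) + 1.1926·(-0.0837))/6.7082 = 0.7600.

x = (0.7600, -0.1759, -0.0837)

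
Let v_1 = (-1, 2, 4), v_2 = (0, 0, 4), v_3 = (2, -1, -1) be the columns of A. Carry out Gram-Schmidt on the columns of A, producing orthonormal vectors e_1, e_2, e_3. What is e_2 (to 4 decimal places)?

v_1 = (-1, 2, 4); ‖v_1‖ = 4.5826, so e_1 = (-0.2182, 0.4364, 0.8729).
e_1·v_2 = (-0.2182)·0 + 0.4364·0 + 0.8729·4 = 3.4915.
u_2 = v_2 − 3.4915·e_1 = (0.7619, -1.5238, 0.9524).
‖u_2‖ = 1.9518, so e_2 = (0.3904, -0.7807, 0.4880).

e_2 = (0.3904, -0.7807, 0.4880)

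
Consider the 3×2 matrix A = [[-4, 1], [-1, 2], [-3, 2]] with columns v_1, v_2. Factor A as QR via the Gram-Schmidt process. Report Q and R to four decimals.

Q = [[-0.7845, -0.4548], [-0.1961, 0.8269], [-0.5883, 0.3308]], R = [[5.0990, -2.3534], [0.0000, 1.8605]]

v_1 = (-4, -1, -3); ‖v_1‖ = 5.0990, so e_1 = (-0.7845, -0.1961, -0.5883).
e_1·v_2 = (-0.7845)·1 + (-0.1961)·2 + (-0.5883)·2 = -2.3534.
u_2 = v_2 + 2.3534·e_1 = (-0.8462, 1.5385, 0.6154).
‖u_2‖ = 1.8605, so e_2 = (-0.4548, 0.8269, 0.3308).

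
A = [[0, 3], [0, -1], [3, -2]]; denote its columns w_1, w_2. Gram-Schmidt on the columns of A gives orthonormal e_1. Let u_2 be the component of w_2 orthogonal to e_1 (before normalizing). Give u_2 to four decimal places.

u_2 = (3.0000, -1.0000, 0.0000)

w_1 = (0, 0, 3); ‖w_1‖ = 3.0000, so e_1 = (0.0000, 0.0000, 1.0000).
e_1·w_2 = 0.0000·3 + 0.0000·(-1) + 1.0000·(-2) = -2.0000.
u_2 = w_2 + 2.0000·e_1 = (3.0000, -1.0000, 0.0000).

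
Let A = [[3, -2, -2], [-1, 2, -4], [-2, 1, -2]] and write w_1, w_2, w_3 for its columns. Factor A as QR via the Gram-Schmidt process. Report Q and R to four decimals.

Q = [[0.8018, 0.1048, -0.5883], [-0.2673, 0.9435, -0.1961], [-0.5345, -0.3145, -0.7845]], R = [[3.7417, -2.6726, 0.5345], [0.0000, 1.3628, -3.3545], [0.0000, 0.0000, 3.5301]]

w_1 = (3, -1, -2); ‖w_1‖ = 3.7417, so e_1 = (0.8018, -0.2673, -0.5345).
e_1·w_2 = 0.8018·(-2) + (-0.2673)·2 + (-0.5345)·1 = -2.6726.
u_2 = w_2 + 2.6726·e_1 = (0.1429, 1.2857, -0.4286).
‖u_2‖ = 1.3628, so e_2 = (0.1048, 0.9435, -0.3145).
e_1·w_3 = 0.8018·(-2) + (-0.2673)·(-4) + (-0.5345)·(-2) = 0.5345; e_2·w_3 = 0.1048·(-2) + 0.9435·(-4) + (-0.3145)·(-2) = -3.3545.
u_3 = w_3 − 0.5345·e_1 + 3.3545·e_2 = (-2.0769, -0.6923, -2.7692).
‖u_3‖ = 3.5301, so e_3 = (-0.5883, -0.1961, -0.7845).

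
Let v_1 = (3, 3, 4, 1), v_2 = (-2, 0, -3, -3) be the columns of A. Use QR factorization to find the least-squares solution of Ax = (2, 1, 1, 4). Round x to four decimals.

x = (-0.0760, -0.9362)

q_1 = v_1/‖v_1‖ = (3, 3, 4, 1)/5.9161 = (0.5071, 0.5071, 0.6761, 0.1690).
r_{12} = q_1·v_2 = -3.5496.
u_2 = v_2 + 3.5496·q_1 = (-0.2000, 1.8000, -0.6000, -2.4000).
‖u_2‖ = 3.0659, so q_2 = (-0.0652, 0.5871, -0.1957, -0.7828).
Qᵀb = (2.8735, -2.8702).
Back-substitute: x_2 = -2.8702/3.0659 = -0.9362.
x_1 = (2.8735 + 3.5496·(-0.9362))/5.9161 = -0.0760.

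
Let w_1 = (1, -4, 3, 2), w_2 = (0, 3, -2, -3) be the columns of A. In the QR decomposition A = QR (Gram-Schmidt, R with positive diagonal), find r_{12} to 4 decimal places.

e_1 = w_1/‖w_1‖ = (1, -4, 3, 2)/5.4772 = (0.1826, -0.7303, 0.5477, 0.3651).
r_{12} = e_1·w_2 = -4.3818.

r_{12} = -4.3818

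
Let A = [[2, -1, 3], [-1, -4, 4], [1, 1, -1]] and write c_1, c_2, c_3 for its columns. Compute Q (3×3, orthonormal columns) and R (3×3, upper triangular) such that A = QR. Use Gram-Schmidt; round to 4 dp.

Q = [[0.8165, -0.4924, 0.3015], [-0.4082, -0.8616, -0.3015], [0.4082, 0.1231, -0.9045]], R = [[2.4495, 1.2247, 0.4082], [0.0000, 4.0620, -5.0468], [0.0000, 0.0000, 0.6030]]

c_1 = (2, -1, 1); ‖c_1‖ = 2.4495, so q_1 = (0.8165, -0.4082, 0.4082).
q_1·c_2 = 0.8165·(-1) + (-0.4082)·(-4) + 0.4082·1 = 1.2247.
u_2 = c_2 − 1.2247·q_1 = (-2.0000, -3.5000, 0.5000).
‖u_2‖ = 4.0620, so q_2 = (-0.4924, -0.8616, 0.1231).
q_1·c_3 = 0.8165·3 + (-0.4082)·4 + 0.4082·(-1) = 0.4082; q_2·c_3 = (-0.4924)·3 + (-0.8616)·4 + 0.1231·(-1) = -5.0468.
u_3 = c_3 − 0.4082·q_1 + 5.0468·q_2 = (0.1818, -0.1818, -0.5455).
‖u_3‖ = 0.6030, so q_3 = (0.3015, -0.3015, -0.9045).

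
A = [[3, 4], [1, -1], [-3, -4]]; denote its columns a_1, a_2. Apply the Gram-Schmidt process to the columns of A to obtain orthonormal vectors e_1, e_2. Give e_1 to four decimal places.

e_1 = a_1/‖a_1‖ = (3, 1, -3)/4.3589 = (0.6882, 0.2294, -0.6882).

e_1 = (0.6882, 0.2294, -0.6882)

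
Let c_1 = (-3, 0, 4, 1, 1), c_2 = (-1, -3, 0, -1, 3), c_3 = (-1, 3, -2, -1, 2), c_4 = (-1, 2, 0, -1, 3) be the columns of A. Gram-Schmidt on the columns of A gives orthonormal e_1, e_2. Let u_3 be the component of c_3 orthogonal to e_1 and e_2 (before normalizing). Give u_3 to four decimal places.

u_3 = (-1.4505, 2.9592, -1.4175, -0.8680, 2.1864)

e_1 = c_1/‖c_1‖ = (-3, 0, 4, 1, 1)/5.1962 = (-0.5774, 0.0000, 0.7698, 0.1925, 0.1925).
r_{12} = e_1·c_2 = 0.9623.
u_2 = c_2 − 0.9623·e_1 = (-0.4444, -3.0000, -0.7407, -1.1852, 2.8148).
‖u_2‖ = 4.3674, so e_2 = (-0.1018, -0.6869, -0.1696, -0.2714, 0.6445).
r_{13} = e_1·c_3 = -0.7698; r_{23} = e_2·c_3 = -0.0594.
u_3 = c_3 + 0.7698·e_1 + 0.0594·e_2 = (-1.4505, 2.9592, -1.4175, -0.8680, 2.1864).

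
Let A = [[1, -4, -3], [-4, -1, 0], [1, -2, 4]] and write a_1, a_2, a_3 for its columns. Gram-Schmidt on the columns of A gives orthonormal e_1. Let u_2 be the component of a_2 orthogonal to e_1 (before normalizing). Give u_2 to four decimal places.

a_1 = (1, -4, 1); ‖a_1‖ = 4.2426, so e_1 = (0.2357, -0.9428, 0.2357).
e_1·a_2 = 0.2357·(-4) + (-0.9428)·(-1) + 0.2357·(-2) = -0.4714.
u_2 = a_2 + 0.4714·e_1 = (-3.8889, -1.4444, -1.8889).

u_2 = (-3.8889, -1.4444, -1.8889)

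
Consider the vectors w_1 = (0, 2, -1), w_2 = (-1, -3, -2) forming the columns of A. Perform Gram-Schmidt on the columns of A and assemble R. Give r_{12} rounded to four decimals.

r_{12} = -1.7889

w_1 = (0, 2, -1); ‖w_1‖ = 2.2361, so q_1 = (0.0000, 0.8944, -0.4472).
r_{12} = q_1·w_2 = -1.7889.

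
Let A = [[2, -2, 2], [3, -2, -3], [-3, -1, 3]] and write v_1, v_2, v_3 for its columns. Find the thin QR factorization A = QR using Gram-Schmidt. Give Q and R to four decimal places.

v_1 = (2, 3, -3); ‖v_1‖ = 4.6904, so e_1 = (0.4264, 0.6396, -0.6396).
e_1·v_2 = 0.4264·(-2) + 0.6396·(-2) + (-0.6396)·(-1) = -1.4924.
u_2 = v_2 + 1.4924·e_1 = (-1.3636, -1.0455, -1.9545).
‖u_2‖ = 2.6024, so e_2 = (-0.5240, -0.4017, -0.7510).
e_1·v_3 = 0.4264·2 + 0.6396·(-3) + (-0.6396)·3 = -2.9848; e_2·v_3 = (-0.5240)·2 + (-0.4017)·(-3) + (-0.7510)·3 = -2.0959.
u_3 = v_3 + 2.9848·e_1 + 2.0959·e_2 = (2.1745, -1.9329, -0.4832).
‖u_3‖ = 2.9492, so e_3 = (0.7373, -0.6554, -0.1638).

Q = [[0.4264, -0.5240, 0.7373], [0.6396, -0.4017, -0.6554], [-0.6396, -0.7510, -0.1638]], R = [[4.6904, -1.4924, -2.9848], [0.0000, 2.6024, -2.0959], [0.0000, 0.0000, 2.9492]]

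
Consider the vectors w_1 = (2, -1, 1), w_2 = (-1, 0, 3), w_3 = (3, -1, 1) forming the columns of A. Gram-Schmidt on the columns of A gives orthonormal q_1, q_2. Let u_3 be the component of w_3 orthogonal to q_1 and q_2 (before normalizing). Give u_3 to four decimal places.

w_1 = (2, -1, 1); ‖w_1‖ = 2.4495, so q_1 = (0.8165, -0.4082, 0.4082).
q_1·w_2 = 0.8165·(-1) + (-0.4082)·0 + 0.4082·3 = 0.4082.
u_2 = w_2 − 0.4082·q_1 = (-1.3333, 0.1667, 2.8333).
‖u_2‖ = 3.1358, so q_2 = (-0.4252, 0.0531, 0.9035).
q_1·w_3 = 0.8165·3 + (-0.4082)·(-1) + 0.4082·1 = 3.2660; q_2·w_3 = (-0.4252)·3 + 0.0531·(-1) + 0.9035·1 = -0.4252.
u_3 = w_3 − 3.2660·q_1 + 0.4252·q_2 = (0.1525, 0.3559, 0.0508).

u_3 = (0.1525, 0.3559, 0.0508)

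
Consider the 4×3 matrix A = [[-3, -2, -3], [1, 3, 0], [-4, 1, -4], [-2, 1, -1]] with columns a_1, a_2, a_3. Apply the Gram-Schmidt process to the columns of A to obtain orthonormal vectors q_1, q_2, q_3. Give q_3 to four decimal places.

a_1 = (-3, 1, -4, -2); ‖a_1‖ = 5.4772, so q_1 = (-0.5477, 0.1826, -0.7303, -0.3651).
q_1·a_2 = (-0.5477)·(-2) + 0.1826·3 + (-0.7303)·1 + (-0.3651)·1 = 0.5477.
u_2 = a_2 − 0.5477·q_1 = (-1.7000, 2.9000, 1.4000, 1.2000).
‖u_2‖ = 3.8341, so q_2 = (-0.4434, 0.7564, 0.3651, 0.3130).
q_1·a_3 = (-0.5477)·(-3) + 0.1826·0 + (-0.7303)·(-4) + (-0.3651)·(-1) = 4.9295; q_2·a_3 = (-0.4434)·(-3) + 0.7564·0 + 0.3651·(-4) + 0.3130·(-1) = -0.4434.
u_3 = a_3 − 4.9295·q_1 + 0.4434·q_2 = (-0.4966, -0.5646, -0.2381, 0.9388).
‖u_3‖ = 1.2261, so q_3 = (-0.4050, -0.4605, -0.1942, 0.7656).

q_3 = (-0.4050, -0.4605, -0.1942, 0.7656)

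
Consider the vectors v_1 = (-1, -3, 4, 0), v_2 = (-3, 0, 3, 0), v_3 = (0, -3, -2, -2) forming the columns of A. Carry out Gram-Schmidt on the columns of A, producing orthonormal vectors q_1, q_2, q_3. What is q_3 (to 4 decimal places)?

q_3 = (-0.4746, -0.4746, -0.4746, -0.5695)

v_1 = (-1, -3, 4, 0); ‖v_1‖ = 5.0990, so q_1 = (-0.1961, -0.5883, 0.7845, 0.0000).
q_1·v_2 = (-0.1961)·(-3) + (-0.5883)·0 + 0.7845·3 + 0.0000·0 = 2.9417.
u_2 = v_2 − 2.9417·q_1 = (-2.4231, 1.7308, 0.6923, 0.0000).
‖u_2‖ = 3.0571, so q_2 = (-0.7926, 0.5661, 0.2265, 0.0000).
q_1·v_3 = (-0.1961)·0 + (-0.5883)·(-3) + 0.7845·(-2) + 0.0000·(-2) = 0.1961; q_2·v_3 = (-0.7926)·0 + 0.5661·(-3) + 0.2265·(-2) + 0.0000·(-2) = -2.1513.
u_3 = v_3 − 0.1961·q_1 + 2.1513·q_2 = (-1.6667, -1.6667, -1.6667, -2.0000).
‖u_3‖ = 3.5119, so q_3 = (-0.4746, -0.4746, -0.4746, -0.5695).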